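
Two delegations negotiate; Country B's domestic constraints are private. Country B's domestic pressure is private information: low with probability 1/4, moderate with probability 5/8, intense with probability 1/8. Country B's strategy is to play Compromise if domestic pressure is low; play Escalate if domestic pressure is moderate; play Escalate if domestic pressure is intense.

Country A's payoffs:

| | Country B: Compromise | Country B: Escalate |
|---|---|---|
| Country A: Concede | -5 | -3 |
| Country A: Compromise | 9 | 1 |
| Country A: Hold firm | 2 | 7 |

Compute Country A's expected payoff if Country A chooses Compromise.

3

Take the expectation over Country B's domestic pressure, weighting each type's action by its prior probability.
E[Compromise] = 1/4·9 + 5/8·1 + 1/8·1 = 9/4 + 5/8 + 1/8 = 3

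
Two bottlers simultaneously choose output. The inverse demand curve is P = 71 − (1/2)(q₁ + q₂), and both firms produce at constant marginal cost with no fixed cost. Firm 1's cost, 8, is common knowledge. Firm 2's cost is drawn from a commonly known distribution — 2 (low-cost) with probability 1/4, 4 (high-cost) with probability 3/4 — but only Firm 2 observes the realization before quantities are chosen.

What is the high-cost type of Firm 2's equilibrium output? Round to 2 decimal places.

Type-c best response for Firm 2: q₂(c) = (71 − c) − q₁/2.
Firm 1 maximizes expected profit; its first-order condition is 71 − q₁ − (1/2)E[q₂] − 8 = 0.
Substituting E[q₂] and solving: E[c₂] = 3.5, so q₁ = (71 − 2·8 + 3.5)/(3/2) = 39.
q₂(high-cost) = (71 − 4 − (1/2)·39) = 47.5.

47.50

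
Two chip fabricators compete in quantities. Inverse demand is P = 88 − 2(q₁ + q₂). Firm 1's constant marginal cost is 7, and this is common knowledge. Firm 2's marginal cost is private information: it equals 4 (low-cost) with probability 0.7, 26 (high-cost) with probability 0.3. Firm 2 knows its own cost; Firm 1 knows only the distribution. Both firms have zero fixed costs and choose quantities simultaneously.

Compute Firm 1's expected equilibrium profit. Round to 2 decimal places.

397.62

Type-c best response for Firm 2: q₂(c) = (88 − c)/4 − q₁/2.
Firm 1 maximizes expected profit; its first-order condition is 88 − 4q₁ − 2E[q₂] − 7 = 0.
Substituting E[q₂] and solving: E[c₂] = 10.6, so q₁ = (88 − 2·7 + 10.6)/6 = 14.1.
E[P] = 88 − 2·(q₁ + E[q₂]) = 35.2; Firm 1's expected profit = (E[P] − 7)·q₁ = (35.2 − 7)·14.1 = 397.62.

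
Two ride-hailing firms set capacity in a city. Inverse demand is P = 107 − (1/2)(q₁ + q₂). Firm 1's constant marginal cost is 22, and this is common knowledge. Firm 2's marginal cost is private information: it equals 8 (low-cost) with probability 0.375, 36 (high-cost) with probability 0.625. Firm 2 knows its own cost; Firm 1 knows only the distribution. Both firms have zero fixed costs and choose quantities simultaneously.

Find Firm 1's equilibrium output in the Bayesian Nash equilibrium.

59

Type-c best response for Firm 2: q₂(c) = (107 − c) − q₁/2.
Firm 1 maximizes expected profit; its first-order condition is 107 − q₁ − (1/2)E[q₂] − 22 = 0.
Substituting E[q₂] and solving: E[c₂] = 25.5, so q₁ = (107 − 2·22 + 25.5)/(3/2) = 59.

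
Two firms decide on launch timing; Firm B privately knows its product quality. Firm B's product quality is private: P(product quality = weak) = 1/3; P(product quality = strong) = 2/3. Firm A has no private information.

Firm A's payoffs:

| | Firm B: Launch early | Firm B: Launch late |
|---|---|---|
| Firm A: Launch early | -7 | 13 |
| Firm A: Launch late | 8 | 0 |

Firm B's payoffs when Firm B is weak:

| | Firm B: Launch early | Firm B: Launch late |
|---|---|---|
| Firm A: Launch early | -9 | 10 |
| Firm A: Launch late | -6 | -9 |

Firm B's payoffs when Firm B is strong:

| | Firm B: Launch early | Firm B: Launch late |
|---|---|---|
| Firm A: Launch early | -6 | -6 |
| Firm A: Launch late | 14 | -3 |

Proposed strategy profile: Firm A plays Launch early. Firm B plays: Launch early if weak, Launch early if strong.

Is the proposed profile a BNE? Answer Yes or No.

Firm A plays Launch early: E[Launch early] = 1/3·(-7) + 2/3·(-7) = -7; E[Launch late] = 8. Not best-responding. ✗
Firm B (product quality weak), facing Launch early: Launch early gives -9, Launch late gives 10. Proposed Launch early is not best — profitable deviation exists. ✗
Firm B (product quality strong), facing Launch early: Launch early gives -6, Launch late gives -6. Proposed Launch early is best. ✓

No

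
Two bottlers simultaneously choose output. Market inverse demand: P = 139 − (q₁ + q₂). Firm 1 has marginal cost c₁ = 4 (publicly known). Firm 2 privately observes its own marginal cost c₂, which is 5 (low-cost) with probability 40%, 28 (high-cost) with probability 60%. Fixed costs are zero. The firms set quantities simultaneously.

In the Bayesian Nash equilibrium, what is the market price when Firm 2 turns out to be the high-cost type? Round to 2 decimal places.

58.53

Type-c best response for Firm 2: q₂(c) = (139 − c)/2 − q₁/2.
Firm 1 maximizes expected profit; its first-order condition is 139 − 2q₁ − E[q₂] − 4 = 0.
Substituting E[q₂] and solving: E[c₂] = 18.8, so q₁ = (139 − 2·4 + 18.8)/3 = 49.9333.
q₂(high-cost) = 30.5333, so P = 139 − (49.9333 + 30.5333) = 58.5333.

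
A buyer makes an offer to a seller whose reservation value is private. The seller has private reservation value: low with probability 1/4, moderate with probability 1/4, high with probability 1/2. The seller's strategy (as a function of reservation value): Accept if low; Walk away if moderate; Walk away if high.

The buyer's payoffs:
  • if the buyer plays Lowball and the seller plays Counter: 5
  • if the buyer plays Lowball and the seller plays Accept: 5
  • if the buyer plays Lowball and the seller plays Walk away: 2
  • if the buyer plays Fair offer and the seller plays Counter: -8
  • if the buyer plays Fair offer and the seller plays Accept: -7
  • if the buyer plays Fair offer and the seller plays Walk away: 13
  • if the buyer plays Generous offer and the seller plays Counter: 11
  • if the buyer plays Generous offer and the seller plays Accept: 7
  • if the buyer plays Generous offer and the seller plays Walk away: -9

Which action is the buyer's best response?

Fair offer

E[Lowball] = 1/4·(5) + 1/4·(2) + 1/2·(2) = 11/4
E[Fair offer] = 1/4·(-7) + 1/4·(13) + 1/2·(13) = 8
E[Generous offer] = 1/4·(7) + 1/4·(-9) + 1/2·(-9) = -5
Best response: Fair offer (8 is the largest).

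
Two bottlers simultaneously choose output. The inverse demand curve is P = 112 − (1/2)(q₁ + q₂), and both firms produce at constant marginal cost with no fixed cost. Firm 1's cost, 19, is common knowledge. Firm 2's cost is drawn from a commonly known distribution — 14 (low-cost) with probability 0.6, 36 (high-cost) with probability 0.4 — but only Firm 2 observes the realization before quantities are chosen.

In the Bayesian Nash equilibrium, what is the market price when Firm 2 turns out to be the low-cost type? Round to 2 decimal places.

Type-c best response for Firm 2: q₂(c) = (112 − c) − q₁/2.
Firm 1 maximizes expected profit; its first-order condition is 112 − q₁ − (1/2)E[q₂] − 19 = 0.
Substituting E[q₂] and solving: E[c₂] = 22.8, so q₁ = (112 − 2·19 + 22.8)/(3/2) = 64.5333.
q₂(low-cost) = 65.7333, so P = 112 − (1/2)·(64.5333 + 65.7333) = 46.8667.

46.87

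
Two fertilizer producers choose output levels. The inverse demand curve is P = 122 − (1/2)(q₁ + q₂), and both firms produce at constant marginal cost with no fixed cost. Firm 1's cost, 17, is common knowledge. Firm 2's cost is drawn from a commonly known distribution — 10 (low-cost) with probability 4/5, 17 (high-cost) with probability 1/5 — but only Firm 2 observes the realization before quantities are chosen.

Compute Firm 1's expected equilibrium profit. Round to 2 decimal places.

2195.64

Firm 2 with cost c maximizes (122 − (1/2)(q₁+q₂) − c)·q₂, giving q₂(c) = (122 − c − (1/2)q₁).
E[c₂] = 4/5·10 + 1/5·17 = 11.4
Firm 1's FOC against E[q₂] yields q₁ = (122 − 2·17 + E[c₂])/(3/2) = (122 − 34 + 11.4)/(3/2) = 66.2667.
E[P] = 122 − (1/2)·(q₁ + E[q₂]) = 50.1333; Firm 1's expected profit = (E[P] − 17)·q₁ = (50.1333 − 17)·66.2667 = 2195.64.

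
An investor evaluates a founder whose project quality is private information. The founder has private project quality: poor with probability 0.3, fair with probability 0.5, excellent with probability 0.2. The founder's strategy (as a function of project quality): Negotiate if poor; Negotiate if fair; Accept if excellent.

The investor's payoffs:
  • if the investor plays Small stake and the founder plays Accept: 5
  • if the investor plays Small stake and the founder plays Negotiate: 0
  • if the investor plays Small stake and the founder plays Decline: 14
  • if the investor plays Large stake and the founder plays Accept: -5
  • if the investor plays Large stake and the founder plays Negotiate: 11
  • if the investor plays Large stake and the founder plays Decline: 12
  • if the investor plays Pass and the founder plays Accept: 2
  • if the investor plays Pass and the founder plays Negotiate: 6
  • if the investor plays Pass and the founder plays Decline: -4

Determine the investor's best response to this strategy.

Compute the investor's expected payoff for each action, taking the expectation over the founder's type.
E[Small stake] = 0.3·(0) + 0.5·(0) + 0.2·(5) = 1
E[Large stake] = 0.3·(11) + 0.5·(11) + 0.2·(-5) = 7.8
E[Pass] = 0.3·(6) + 0.5·(6) + 0.2·(2) = 5.2
Best response: Large stake (7.8 is the largest).

Large stake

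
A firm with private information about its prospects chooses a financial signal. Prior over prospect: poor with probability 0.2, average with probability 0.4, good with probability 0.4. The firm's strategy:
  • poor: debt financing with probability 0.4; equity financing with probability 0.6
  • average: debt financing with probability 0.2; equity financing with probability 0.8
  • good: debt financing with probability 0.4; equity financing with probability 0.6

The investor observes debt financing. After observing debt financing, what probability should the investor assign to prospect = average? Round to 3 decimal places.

Apply Bayes' rule using the sender's strategy as the likelihood.
P(debt financing) = 0.2·0.4 + 0.4·0.2 + 0.4·0.4 = 0.32
P(average | debt financing) = (0.4·0.2) / 0.32 = 0.08 / 0.32 = 0.25

0.250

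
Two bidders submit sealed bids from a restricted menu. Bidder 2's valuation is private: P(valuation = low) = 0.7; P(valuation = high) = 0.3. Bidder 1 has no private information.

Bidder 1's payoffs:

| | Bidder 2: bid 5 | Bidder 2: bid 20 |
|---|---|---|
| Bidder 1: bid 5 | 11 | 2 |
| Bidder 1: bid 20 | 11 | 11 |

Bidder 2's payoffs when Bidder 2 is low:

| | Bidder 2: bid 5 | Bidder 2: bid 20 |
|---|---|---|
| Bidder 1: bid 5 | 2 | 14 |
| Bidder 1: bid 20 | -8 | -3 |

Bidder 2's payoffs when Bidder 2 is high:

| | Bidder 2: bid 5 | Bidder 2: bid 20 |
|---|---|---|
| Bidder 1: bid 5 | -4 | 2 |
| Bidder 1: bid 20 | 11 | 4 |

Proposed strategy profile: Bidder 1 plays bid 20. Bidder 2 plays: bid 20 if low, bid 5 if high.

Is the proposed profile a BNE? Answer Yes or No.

A profile is a BNE iff every type of every player is best-responding given beliefs about the other side.
Bidder 1 plays bid 20: E[bid 20] = 0.7·(11) + 0.3·(11) = 11; E[bid 5] = 4.7. Best-responding. ✓
Bidder 2 (valuation low), facing bid 20: bid 5 gives -8, bid 20 gives -3. Proposed bid 20 is best. ✓
Bidder 2 (valuation high), facing bid 20: bid 5 gives 11, bid 20 gives 4. Proposed bid 5 is best. ✓

Yes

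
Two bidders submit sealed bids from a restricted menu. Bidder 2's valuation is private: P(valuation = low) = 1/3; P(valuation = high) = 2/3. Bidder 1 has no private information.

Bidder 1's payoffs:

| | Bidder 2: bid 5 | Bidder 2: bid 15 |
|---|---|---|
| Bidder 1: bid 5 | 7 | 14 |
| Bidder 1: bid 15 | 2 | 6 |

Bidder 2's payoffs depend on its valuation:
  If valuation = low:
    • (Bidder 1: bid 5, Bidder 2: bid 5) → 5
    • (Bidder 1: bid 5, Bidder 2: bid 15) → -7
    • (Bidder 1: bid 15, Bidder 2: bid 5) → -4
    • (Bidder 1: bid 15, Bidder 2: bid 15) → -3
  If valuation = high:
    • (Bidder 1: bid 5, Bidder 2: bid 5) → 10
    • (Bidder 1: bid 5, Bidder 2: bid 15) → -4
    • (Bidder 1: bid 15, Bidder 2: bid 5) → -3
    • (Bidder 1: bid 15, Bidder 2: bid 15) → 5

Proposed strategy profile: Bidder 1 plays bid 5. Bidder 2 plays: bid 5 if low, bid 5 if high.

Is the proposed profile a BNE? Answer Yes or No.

Bidder 1 plays bid 5: E[bid 5] = 1/3·(7) + 2/3·(7) = 7; E[bid 15] = 2. Best-responding. ✓
Bidder 2 (valuation low), facing bid 5: bid 5 gives 5, bid 15 gives -7. Proposed bid 5 is best. ✓
Bidder 2 (valuation high), facing bid 5: bid 5 gives 10, bid 15 gives -4. Proposed bid 5 is best. ✓

Yes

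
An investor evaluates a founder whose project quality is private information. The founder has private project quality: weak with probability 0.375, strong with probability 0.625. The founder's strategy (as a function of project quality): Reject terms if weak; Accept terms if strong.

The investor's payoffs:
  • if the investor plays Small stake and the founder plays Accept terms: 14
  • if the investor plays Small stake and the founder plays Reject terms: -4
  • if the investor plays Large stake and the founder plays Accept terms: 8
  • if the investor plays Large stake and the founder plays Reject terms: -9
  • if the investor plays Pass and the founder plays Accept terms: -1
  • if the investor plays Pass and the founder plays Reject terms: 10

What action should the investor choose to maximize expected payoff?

E[Small stake] = 0.375·(-4) + 0.625·(14) = 7.25
E[Large stake] = 0.375·(-9) + 0.625·(8) = 1.625
E[Pass] = 0.375·(10) + 0.625·(-1) = 3.125
Best response: Small stake (7.25 is the largest).

Small stake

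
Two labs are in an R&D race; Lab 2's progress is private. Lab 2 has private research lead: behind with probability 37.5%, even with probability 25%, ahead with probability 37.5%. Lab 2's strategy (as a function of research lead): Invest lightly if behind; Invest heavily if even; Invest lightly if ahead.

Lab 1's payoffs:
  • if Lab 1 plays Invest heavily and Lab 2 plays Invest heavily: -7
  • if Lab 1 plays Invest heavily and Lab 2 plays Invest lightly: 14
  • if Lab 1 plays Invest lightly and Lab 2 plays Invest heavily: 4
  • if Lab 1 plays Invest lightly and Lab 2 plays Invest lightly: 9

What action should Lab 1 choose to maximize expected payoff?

Invest heavily

E[Invest heavily] = 0.375·(14) + 0.25·(-7) + 0.375·(14) = 8.75
E[Invest lightly] = 0.375·(9) + 0.25·(4) + 0.375·(9) = 7.75
Best response: Invest heavily (8.75 is the largest).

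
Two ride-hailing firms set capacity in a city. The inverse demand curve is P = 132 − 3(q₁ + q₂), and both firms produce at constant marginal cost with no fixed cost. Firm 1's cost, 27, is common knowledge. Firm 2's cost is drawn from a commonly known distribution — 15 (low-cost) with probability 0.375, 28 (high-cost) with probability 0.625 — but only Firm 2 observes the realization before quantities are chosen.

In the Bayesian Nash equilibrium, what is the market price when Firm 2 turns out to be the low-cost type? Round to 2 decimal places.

Type-c best response for Firm 2: q₂(c) = (132 − c)/6 − q₁/2.
Firm 1 maximizes expected profit; its first-order condition is 132 − 6q₁ − 3E[q₂] − 27 = 0.
Substituting E[q₂] and solving: E[c₂] = 23.125, so q₁ = (132 − 2·27 + 23.125)/9 = 11.2361.
q₂(low-cost) = 13.8819, so P = 132 − 3·(11.2361 + 13.8819) = 56.6458.

56.65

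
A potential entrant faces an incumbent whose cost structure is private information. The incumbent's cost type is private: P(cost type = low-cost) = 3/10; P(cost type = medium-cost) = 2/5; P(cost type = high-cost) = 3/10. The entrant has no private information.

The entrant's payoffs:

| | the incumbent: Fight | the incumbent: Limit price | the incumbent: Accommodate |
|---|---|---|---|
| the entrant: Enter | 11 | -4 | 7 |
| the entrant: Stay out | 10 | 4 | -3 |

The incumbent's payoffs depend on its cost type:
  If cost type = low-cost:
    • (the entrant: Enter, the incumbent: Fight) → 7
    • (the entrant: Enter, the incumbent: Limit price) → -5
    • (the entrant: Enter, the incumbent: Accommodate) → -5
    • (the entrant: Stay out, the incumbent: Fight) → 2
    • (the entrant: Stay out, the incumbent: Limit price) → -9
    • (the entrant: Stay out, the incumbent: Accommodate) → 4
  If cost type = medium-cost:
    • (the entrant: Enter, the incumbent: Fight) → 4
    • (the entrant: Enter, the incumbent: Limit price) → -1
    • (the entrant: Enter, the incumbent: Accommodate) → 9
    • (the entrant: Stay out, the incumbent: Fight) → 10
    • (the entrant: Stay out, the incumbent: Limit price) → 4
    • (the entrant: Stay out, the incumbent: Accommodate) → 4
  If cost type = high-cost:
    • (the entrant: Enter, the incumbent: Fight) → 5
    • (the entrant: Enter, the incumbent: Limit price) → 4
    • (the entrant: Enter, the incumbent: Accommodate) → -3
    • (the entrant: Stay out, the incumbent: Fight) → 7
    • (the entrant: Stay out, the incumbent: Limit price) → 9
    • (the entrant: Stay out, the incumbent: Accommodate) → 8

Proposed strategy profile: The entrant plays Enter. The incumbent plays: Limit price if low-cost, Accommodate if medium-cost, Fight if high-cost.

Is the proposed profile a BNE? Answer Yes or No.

A profile is a BNE iff every type of every player is best-responding given beliefs about the other side.
The entrant plays Enter: E[Enter] = 3/10·(-4) + 2/5·(7) + 3/10·(11) = 49/10; E[Stay out] = 3. Best-responding. ✓
The incumbent (cost type low-cost), facing Enter: Fight gives 7, Limit price gives -5, Accommodate gives -5. Proposed Limit price is not best — profitable deviation exists. ✗
The incumbent (cost type medium-cost), facing Enter: Fight gives 4, Limit price gives -1, Accommodate gives 9. Proposed Accommodate is best. ✓
The incumbent (cost type high-cost), facing Enter: Fight gives 5, Limit price gives 4, Accommodate gives -3. Proposed Fight is best. ✓

No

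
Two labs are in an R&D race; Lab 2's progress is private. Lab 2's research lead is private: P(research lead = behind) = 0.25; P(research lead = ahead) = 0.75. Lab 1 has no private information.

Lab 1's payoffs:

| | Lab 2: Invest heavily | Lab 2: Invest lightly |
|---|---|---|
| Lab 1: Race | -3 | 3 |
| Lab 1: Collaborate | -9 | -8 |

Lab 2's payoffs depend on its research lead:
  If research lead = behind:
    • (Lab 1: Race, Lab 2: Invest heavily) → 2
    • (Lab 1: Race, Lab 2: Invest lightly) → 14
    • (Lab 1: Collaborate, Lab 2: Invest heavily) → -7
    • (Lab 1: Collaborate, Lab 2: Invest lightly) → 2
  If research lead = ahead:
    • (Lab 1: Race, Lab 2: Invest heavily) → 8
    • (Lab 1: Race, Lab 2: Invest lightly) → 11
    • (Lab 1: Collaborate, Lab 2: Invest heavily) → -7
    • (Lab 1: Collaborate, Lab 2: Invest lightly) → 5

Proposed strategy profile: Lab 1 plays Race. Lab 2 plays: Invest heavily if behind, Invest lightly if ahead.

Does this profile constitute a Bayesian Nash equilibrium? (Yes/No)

No

Lab 1 plays Race: E[Race] = 0.25·(-3) + 0.75·(3) = 1.5; E[Collaborate] = -8.25. Best-responding. ✓
Lab 2 (research lead behind), facing Race: Invest heavily gives 2, Invest lightly gives 14. Proposed Invest heavily is not best — profitable deviation exists. ✗
Lab 2 (research lead ahead), facing Race: Invest heavily gives 8, Invest lightly gives 11. Proposed Invest lightly is best. ✓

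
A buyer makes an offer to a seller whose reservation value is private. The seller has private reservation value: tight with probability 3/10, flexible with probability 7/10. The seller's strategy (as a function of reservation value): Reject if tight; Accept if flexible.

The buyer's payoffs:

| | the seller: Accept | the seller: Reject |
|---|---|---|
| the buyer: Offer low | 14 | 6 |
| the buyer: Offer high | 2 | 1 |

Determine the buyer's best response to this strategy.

Offer low

Compute the buyer's expected payoff for each action, taking the expectation over the seller's type.
E[Offer low] = 3/10·(6) + 7/10·(14) = 58/5
E[Offer high] = 3/10·(1) + 7/10·(2) = 17/10
Best response: Offer low (58/5 is the largest).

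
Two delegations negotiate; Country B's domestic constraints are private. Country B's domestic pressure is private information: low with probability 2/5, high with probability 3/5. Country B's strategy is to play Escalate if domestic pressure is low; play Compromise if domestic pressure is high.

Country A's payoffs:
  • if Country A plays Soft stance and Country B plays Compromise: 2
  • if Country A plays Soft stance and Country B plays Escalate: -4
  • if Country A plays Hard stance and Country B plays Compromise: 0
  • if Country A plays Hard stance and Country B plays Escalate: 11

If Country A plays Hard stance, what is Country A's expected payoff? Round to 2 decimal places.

E[Hard stance] = 2/5·11 + 3/5·0 = 22/5 + 0 = 22/5

4.40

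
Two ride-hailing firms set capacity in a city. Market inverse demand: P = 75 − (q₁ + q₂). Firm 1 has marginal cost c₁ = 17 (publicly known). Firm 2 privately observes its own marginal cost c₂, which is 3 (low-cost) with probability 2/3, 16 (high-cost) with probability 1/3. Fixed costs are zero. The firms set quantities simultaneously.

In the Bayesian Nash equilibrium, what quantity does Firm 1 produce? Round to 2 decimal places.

16.11

Firm 2 with cost c maximizes (75 − (q₁+q₂) − c)·q₂, giving q₂(c) = (75 − c − q₁)/2.
E[c₂] = 2/3·3 + 1/3·16 = 7.33333
Firm 1's FOC against E[q₂] yields q₁ = (75 − 2·17 + E[c₂])/3 = (75 − 34 + 7.33333)/3 = 16.1111.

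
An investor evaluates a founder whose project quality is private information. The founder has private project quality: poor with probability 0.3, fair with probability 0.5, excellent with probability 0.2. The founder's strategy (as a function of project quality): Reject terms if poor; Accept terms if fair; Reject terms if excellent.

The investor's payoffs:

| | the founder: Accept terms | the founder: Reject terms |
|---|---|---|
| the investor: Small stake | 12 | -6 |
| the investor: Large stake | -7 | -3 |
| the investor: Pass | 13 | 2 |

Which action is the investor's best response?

E[Small stake] = 0.3·(-6) + 0.5·(12) + 0.2·(-6) = 3
E[Large stake] = 0.3·(-3) + 0.5·(-7) + 0.2·(-3) = -5
E[Pass] = 0.3·(2) + 0.5·(13) + 0.2·(2) = 7.5
Best response: Pass (7.5 is the largest).

Pass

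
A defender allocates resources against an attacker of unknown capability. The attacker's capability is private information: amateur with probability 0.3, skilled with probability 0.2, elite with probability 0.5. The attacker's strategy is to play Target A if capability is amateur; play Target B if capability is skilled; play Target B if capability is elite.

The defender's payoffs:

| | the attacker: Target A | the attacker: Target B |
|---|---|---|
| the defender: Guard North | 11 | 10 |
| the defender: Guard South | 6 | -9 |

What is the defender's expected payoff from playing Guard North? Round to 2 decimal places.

10.30

Take the expectation over the attacker's capability, weighting each type's action by its prior probability.
E[Guard North] = 0.3·11 + 0.2·10 + 0.5·10 = 3.3 + 2 + 5 = 10.3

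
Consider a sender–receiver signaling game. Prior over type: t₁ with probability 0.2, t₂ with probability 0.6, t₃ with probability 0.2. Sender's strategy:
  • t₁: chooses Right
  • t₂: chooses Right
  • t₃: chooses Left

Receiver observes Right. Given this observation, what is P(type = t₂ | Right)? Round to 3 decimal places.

Apply Bayes' rule using the sender's strategy as the likelihood.
P(Right) = 0.2·1 + 0.6·1 + 0.2·0 = 0.8
P(t₂ | Right) = (0.6·1) / 0.8 = 0.6 / 0.8 = 0.75

0.750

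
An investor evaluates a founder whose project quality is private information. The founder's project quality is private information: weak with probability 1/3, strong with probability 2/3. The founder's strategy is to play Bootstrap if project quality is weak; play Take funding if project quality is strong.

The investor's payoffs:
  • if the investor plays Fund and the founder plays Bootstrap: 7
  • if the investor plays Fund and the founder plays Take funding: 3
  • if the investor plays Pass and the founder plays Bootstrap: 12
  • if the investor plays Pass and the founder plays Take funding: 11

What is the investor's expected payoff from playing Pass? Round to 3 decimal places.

11.333

E[Pass] = 1/3·12 + 2/3·11 = 4 + 22/3 = 34/3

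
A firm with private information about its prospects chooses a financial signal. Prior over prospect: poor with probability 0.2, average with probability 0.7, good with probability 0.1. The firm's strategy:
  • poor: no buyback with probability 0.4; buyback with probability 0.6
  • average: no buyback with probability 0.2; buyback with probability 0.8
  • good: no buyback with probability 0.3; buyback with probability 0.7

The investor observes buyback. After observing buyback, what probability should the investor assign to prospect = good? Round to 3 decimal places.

0.093

P(buyback) = 0.2·0.6 + 0.7·0.8 + 0.1·0.7 = 0.75
P(good | buyback) = (0.1·0.7) / 0.75 = 0.07 / 0.75 = 0.0933333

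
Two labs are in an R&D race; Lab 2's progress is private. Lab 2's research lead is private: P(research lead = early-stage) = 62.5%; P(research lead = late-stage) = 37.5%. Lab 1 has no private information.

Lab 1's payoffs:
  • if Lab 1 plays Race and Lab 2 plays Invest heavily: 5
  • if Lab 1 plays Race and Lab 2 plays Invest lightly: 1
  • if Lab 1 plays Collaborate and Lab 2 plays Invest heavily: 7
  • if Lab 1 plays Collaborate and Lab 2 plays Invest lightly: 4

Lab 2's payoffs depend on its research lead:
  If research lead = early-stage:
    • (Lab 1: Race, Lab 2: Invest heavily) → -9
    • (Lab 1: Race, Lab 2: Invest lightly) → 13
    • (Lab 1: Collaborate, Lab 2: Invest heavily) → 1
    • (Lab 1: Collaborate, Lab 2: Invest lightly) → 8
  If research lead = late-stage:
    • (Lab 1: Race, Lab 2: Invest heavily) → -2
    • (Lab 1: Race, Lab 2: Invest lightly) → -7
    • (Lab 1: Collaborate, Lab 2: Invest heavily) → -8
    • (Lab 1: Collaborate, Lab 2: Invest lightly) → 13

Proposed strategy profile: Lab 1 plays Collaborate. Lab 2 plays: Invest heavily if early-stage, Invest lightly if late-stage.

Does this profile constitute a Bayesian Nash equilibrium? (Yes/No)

A profile is a BNE iff every type of every player is best-responding given beliefs about the other side.
Lab 1 plays Collaborate: E[Collaborate] = 0.625·(7) + 0.375·(4) = 5.875; E[Race] = 3.5. Best-responding. ✓
Lab 2 (research lead early-stage), facing Collaborate: Invest heavily gives 1, Invest lightly gives 8. Proposed Invest heavily is not best — profitable deviation exists. ✗
Lab 2 (research lead late-stage), facing Collaborate: Invest heavily gives -8, Invest lightly gives 13. Proposed Invest lightly is best. ✓

No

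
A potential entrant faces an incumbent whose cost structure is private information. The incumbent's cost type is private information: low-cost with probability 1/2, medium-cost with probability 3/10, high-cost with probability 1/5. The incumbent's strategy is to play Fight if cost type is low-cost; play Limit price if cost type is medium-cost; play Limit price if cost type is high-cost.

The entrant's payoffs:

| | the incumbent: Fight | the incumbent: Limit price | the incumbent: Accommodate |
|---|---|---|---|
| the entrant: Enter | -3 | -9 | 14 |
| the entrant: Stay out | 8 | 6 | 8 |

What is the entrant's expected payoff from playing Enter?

E[Enter] = 1/2·(-3) + 3/10·(-9) + 1/5·(-9) = (-3/2) + (-27/10) + (-9/5) = -6

-6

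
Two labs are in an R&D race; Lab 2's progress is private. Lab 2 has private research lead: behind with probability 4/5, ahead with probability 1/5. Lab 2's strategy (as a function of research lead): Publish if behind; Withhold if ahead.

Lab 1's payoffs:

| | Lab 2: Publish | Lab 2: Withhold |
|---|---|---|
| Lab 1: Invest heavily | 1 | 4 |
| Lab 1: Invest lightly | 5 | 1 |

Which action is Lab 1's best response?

Invest lightly

Compute Lab 1's expected payoff for each action, taking the expectation over Lab 2's type.
E[Invest heavily] = 4/5·(1) + 1/5·(4) = 8/5
E[Invest lightly] = 4/5·(5) + 1/5·(1) = 21/5
Best response: Invest lightly (21/5 is the largest).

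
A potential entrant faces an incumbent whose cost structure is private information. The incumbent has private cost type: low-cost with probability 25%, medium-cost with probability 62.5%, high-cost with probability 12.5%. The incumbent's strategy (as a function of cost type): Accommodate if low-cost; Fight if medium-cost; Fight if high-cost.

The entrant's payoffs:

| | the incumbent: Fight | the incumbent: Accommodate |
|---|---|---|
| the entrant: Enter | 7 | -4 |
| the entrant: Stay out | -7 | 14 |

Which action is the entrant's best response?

Enter

E[Enter] = 0.25·(-4) + 0.625·(7) + 0.125·(7) = 4.25
E[Stay out] = 0.25·(14) + 0.625·(-7) + 0.125·(-7) = -1.75
Best response: Enter (4.25 is the largest).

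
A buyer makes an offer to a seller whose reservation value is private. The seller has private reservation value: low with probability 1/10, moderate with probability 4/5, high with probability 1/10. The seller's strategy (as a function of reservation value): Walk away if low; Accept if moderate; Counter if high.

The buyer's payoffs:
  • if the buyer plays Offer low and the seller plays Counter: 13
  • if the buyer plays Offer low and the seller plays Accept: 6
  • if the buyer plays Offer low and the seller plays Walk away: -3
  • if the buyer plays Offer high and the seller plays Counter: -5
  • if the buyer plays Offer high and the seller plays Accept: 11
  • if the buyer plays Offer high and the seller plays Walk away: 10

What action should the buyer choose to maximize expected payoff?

E[Offer low] = 1/10·(-3) + 4/5·(6) + 1/10·(13) = 29/5
E[Offer high] = 1/10·(10) + 4/5·(11) + 1/10·(-5) = 93/10
Best response: Offer high (93/10 is the largest).

Offer high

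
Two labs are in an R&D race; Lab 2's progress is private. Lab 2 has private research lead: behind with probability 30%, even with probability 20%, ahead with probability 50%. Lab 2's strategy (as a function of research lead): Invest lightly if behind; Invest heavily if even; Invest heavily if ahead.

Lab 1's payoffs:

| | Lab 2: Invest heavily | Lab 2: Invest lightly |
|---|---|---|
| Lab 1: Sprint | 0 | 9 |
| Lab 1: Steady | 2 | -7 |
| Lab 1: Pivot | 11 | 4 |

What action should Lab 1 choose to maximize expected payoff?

E[Sprint] = 0.3·(9) + 0.2·(0) + 0.5·(0) = 2.7
E[Steady] = 0.3·(-7) + 0.2·(2) + 0.5·(2) = -0.7
E[Pivot] = 0.3·(4) + 0.2·(11) + 0.5·(11) = 8.9
Best response: Pivot (8.9 is the largest).

Pivot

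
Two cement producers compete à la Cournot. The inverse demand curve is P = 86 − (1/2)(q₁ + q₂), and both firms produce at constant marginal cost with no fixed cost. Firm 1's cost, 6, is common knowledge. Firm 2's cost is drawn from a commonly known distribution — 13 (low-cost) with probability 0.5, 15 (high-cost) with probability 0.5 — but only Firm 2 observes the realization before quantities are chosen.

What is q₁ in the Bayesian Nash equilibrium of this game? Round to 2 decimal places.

Type-c best response for Firm 2: q₂(c) = (86 − c) − q₁/2.
Firm 1 maximizes expected profit; its first-order condition is 86 − q₁ − (1/2)E[q₂] − 6 = 0.
Substituting E[q₂] and solving: E[c₂] = 14, so q₁ = (86 − 2·6 + 14)/(3/2) = 58.6667.

58.67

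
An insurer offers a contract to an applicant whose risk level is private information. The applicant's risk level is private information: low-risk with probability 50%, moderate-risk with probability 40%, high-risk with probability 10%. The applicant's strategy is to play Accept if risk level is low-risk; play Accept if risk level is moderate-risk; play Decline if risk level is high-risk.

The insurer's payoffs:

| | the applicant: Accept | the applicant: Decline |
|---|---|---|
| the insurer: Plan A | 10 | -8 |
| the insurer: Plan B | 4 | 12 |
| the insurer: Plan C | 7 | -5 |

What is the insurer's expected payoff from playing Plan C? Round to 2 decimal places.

5.80

Take the expectation over the applicant's risk level, weighting each type's action by its prior probability.
E[Plan C] = 0.5·7 + 0.4·7 + 0.1·(-5) = 3.5 + 2.8 + (-0.5) = 5.8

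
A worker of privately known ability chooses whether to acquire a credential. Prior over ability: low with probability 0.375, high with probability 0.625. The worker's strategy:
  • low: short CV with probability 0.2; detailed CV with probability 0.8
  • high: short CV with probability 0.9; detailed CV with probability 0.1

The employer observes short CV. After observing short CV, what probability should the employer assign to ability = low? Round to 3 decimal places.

0.118

P(short CV) = 0.375·0.2 + 0.625·0.9 = 0.6375
P(low | short CV) = (0.375·0.2) / 0.6375 = 0.075 / 0.6375 = 0.117647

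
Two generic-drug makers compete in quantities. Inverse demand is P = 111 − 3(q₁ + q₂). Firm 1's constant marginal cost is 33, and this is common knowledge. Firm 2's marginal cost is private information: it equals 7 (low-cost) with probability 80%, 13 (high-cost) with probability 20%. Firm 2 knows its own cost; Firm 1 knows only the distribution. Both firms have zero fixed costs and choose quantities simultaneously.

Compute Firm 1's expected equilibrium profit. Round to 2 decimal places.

104.82

Each type of Firm 2 best-responds to q₁; Firm 1 best-responds to the expected q₂ over Firm 2's types.
Firm 2 with cost c maximizes (111 − 3(q₁+q₂) − c)·q₂, giving q₂(c) = (111 − c − 3q₁)/6.
E[c₂] = 0.8·7 + 0.2·13 = 8.2
Firm 1's FOC against E[q₂] yields q₁ = (111 − 2·33 + E[c₂])/9 = (111 − 66 + 8.2)/9 = 5.91111.
E[P] = 111 − 3·(q₁ + E[q₂]) = 50.7333; Firm 1's expected profit = (E[P] − 33)·q₁ = (50.7333 − 33)·5.91111 = 104.824.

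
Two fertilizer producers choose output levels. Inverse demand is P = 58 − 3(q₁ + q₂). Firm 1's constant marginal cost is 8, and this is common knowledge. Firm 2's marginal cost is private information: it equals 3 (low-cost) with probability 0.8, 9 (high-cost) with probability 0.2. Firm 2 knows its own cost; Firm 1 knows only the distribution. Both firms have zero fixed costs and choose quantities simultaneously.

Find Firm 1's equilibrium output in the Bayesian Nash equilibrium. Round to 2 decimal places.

5.13

Type-c best response for Firm 2: q₂(c) = (58 − c)/6 − q₁/2.
Firm 1 maximizes expected profit; its first-order condition is 58 − 6q₁ − 3E[q₂] − 8 = 0.
Substituting E[q₂] and solving: E[c₂] = 4.2, so q₁ = (58 − 2·8 + 4.2)/9 = 5.13333.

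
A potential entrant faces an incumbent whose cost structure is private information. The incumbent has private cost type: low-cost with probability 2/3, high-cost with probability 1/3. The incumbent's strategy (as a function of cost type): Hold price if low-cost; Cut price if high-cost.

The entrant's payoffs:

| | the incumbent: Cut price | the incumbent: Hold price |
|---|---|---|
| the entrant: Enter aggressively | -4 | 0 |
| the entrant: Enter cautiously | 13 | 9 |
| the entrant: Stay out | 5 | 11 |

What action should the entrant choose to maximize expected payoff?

E[Enter aggressively] = 2/3·(0) + 1/3·(-4) = -4/3
E[Enter cautiously] = 2/3·(9) + 1/3·(13) = 31/3
E[Stay out] = 2/3·(11) + 1/3·(5) = 9
Best response: Enter cautiously (31/3 is the largest).

Enter cautiously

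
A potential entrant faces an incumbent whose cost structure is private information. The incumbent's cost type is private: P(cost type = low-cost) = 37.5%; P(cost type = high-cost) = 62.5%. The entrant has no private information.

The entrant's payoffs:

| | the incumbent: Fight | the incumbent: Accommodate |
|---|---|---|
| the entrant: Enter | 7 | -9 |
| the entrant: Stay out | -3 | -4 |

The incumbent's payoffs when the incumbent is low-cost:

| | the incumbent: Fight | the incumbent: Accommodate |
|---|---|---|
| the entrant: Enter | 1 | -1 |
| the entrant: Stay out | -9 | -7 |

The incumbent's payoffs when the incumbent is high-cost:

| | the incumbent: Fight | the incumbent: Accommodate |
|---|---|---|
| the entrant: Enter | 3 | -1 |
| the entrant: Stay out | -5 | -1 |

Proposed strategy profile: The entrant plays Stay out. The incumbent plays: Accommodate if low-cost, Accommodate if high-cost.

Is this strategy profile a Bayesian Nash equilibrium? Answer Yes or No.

Yes

The entrant plays Stay out: E[Stay out] = 0.375·(-4) + 0.625·(-4) = -4; E[Enter] = -9. Best-responding. ✓
The incumbent (cost type low-cost), facing Stay out: Fight gives -9, Accommodate gives -7. Proposed Accommodate is best. ✓
The incumbent (cost type high-cost), facing Stay out: Fight gives -5, Accommodate gives -1. Proposed Accommodate is best. ✓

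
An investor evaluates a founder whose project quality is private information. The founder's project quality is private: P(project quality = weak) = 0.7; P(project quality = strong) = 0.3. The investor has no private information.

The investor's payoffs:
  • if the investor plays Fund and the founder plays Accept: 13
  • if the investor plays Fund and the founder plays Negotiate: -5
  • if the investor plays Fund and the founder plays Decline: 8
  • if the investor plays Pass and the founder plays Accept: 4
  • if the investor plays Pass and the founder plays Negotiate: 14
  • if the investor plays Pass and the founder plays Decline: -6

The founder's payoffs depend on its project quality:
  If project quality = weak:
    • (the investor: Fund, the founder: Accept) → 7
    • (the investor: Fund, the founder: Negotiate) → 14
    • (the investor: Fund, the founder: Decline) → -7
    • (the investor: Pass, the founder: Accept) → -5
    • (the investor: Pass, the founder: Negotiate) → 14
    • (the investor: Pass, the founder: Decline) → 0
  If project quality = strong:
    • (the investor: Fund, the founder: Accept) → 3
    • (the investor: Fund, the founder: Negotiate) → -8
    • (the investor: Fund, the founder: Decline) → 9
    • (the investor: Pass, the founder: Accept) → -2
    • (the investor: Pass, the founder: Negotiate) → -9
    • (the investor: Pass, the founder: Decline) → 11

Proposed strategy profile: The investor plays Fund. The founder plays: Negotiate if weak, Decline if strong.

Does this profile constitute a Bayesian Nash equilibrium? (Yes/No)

The investor plays Fund: E[Fund] = 0.7·(-5) + 0.3·(8) = -1.1; E[Pass] = 8. Not best-responding. ✗
The founder (project quality weak), facing Fund: Accept gives 7, Negotiate gives 14, Decline gives -7. Proposed Negotiate is best. ✓
The founder (project quality strong), facing Fund: Accept gives 3, Negotiate gives -8, Decline gives 9. Proposed Decline is best. ✓

No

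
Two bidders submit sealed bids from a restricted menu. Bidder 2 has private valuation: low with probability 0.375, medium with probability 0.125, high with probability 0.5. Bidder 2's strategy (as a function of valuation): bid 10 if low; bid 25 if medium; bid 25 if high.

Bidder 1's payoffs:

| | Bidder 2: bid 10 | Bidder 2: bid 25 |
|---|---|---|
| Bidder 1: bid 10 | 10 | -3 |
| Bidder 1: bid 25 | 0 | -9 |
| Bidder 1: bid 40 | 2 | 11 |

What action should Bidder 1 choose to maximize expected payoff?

E[bid 10] = 0.375·(10) + 0.125·(-3) + 0.5·(-3) = 1.875
E[bid 25] = 0.375·(0) + 0.125·(-9) + 0.5·(-9) = -5.625
E[bid 40] = 0.375·(2) + 0.125·(11) + 0.5·(11) = 7.625
Best response: bid 40 (7.625 is the largest).

bid 40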